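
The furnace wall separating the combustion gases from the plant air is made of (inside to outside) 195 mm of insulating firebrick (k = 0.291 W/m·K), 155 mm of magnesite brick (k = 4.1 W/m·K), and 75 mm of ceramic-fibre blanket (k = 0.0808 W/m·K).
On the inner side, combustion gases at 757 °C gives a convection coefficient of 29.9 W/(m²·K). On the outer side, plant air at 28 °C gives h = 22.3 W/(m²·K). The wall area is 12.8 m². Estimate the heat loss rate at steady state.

Q ≈ 5440 W

Using the resistance-network approach (series):
R_inner film = 1/(h_i·A) = 1/(29.9×12.8) = 0.002613 K/W
R_insulating firebrick = L/(kA) = 0.195/(0.291×12.8) = 0.05235 K/W
R_magnesite brick = L/(kA) = 0.155/(4.1×12.8) = 0.002954 K/W
R_ceramic-fibre blanket = L/(kA) = 0.075/(0.0808×12.8) = 0.07252 K/W
R_outer film = 1/(h_o·A) = 1/(22.3×12.8) = 0.003503 K/W
R_total = 0.1339 K/W
Q = ΔT / R_total = 729 / 0.1339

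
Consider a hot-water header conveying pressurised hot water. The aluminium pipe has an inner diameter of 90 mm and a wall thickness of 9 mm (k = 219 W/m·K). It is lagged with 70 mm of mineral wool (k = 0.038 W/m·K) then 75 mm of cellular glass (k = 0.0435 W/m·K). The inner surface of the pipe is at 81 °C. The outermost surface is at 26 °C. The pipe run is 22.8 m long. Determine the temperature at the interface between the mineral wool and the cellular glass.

Treating each annulus and film as a series resistance:
R_aluminium pipe wall = ln(54/45)/(2π×219×22.8) = 5.811×10^-6 K/W
R_mineral wool = ln(124/54)/(2π×0.038×22.8) = 0.1527 K/W
R_cellular glass = ln(199/124)/(2π×0.0435×22.8) = 0.07591 K/W
R_total = 0.2286 K/W
Q = ΔT/R_total = 55/0.2286
Q = 241 W
T_interface = T_inner − Q·ΣR(inner→interface) = 81 − 241×0.1527

T ≈ 44.3 °C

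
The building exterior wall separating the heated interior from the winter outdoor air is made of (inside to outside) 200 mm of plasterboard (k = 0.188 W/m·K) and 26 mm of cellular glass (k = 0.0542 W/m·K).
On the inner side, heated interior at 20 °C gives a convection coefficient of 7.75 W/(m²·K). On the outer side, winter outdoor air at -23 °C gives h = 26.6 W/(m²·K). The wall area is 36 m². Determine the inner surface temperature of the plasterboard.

T ≈ 16.8 °C

Using the resistance-network approach (series):
R_inner film = 1/(h_i·A) = 1/(7.75×36) = 0.003584 K/W
R_plasterboard = L/(kA) = 0.2/(0.188×36) = 0.02955 K/W
R_cellular glass = L/(kA) = 0.026/(0.0542×36) = 0.01333 K/W
R_outer film = 1/(h_o·A) = 1/(26.6×36) = 0.001044 K/W
R_total = 0.0475 K/W;  Q = ΔT/R_total = 43/0.0475 = 905.2 W
T_interface = T_inner − Q·ΣR(inner→interface) = 20 − 905×0.003584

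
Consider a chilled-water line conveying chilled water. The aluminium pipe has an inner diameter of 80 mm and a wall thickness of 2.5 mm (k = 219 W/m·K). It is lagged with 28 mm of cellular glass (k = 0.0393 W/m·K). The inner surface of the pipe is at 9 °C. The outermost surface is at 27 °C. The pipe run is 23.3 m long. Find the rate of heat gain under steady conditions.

Per-layer cylindrical resistances, series-summed:
R_aluminium pipe wall = ln(42.5/40)/(2π×219×23.3) = 1.891×10^-6 K/W
R_cellular glass = ln(70.5/42.5)/(2π×0.0393×23.3) = 0.08797 K/W
R_total = 0.08797 K/W
Q = ΔT/R_total = 18/0.08797

Q ≈ 205 W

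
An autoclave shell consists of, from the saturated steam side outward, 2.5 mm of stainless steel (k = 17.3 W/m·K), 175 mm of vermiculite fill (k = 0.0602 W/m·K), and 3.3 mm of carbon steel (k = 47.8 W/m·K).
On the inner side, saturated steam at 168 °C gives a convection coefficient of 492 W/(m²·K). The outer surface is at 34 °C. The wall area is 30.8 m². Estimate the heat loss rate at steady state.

Thermal resistances in series:
R_inner film = 1/(h_i·A) = 1/(492×30.8) = 6.599×10^-5 K/W
R_stainless steel = L/(kA) = 0.0025/(17.3×30.8) = 4.692×10^-6 K/W
R_vermiculite fill = L/(kA) = 0.175/(0.0602×30.8) = 0.09438 K/W
R_carbon steel = L/(kA) = 0.0033/(47.8×30.8) = 2.241×10^-6 K/W
R_total = 0.09446 K/W
Q = ΔT / R_total = 134 / 0.09446

Q ≈ 1420 W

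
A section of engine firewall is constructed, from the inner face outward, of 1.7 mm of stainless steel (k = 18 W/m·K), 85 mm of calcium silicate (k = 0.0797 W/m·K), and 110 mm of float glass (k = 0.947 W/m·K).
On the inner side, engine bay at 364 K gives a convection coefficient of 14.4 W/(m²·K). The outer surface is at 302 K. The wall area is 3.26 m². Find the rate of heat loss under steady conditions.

Q ≈ 161 W

Model the wall as resistances in series:
R_inner film = 1/(h_i·A) = 1/(14.4×3.26) = 0.0213 K/W
R_stainless steel = L/(kA) = 0.0017/(18×3.26) = 2.897×10^-5 K/W
R_calcium silicate = L/(kA) = 0.085/(0.0797×3.26) = 0.3271 K/W
R_float glass = L/(kA) = 0.11/(0.947×3.26) = 0.03563 K/W
R_total = 0.3841 K/W
Q = ΔT / R_total = 62 / 0.3841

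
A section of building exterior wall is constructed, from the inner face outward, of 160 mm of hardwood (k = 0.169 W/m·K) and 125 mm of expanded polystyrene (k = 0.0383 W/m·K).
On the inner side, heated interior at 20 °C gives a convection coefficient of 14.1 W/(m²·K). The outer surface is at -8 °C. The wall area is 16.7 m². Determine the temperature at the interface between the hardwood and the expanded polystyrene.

Treating each layer as a thermal resistance in series:
R_inner film = 1/(h_i·A) = 1/(14.1×16.7) = 0.004247 K/W
R_hardwood = L/(kA) = 0.16/(0.169×16.7) = 0.05669 K/W
R_expanded polystyrene = L/(kA) = 0.125/(0.0383×16.7) = 0.1954 K/W
R_total = 0.2564 K/W;  Q = ΔT/R_total = 28/0.2564 = 109.2 W
T_interface = T_inner − Q·ΣR(inner→interface) = 20 − 109×0.06094

T ≈ 13.3 °C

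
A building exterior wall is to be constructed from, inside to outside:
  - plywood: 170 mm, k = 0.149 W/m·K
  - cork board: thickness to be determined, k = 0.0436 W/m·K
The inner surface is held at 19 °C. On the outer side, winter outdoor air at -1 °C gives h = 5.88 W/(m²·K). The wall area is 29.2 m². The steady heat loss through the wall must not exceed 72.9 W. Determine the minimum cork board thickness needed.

L ≈ 292 mm

Using the resistance-network approach (series):
R_plywood = L/(kA) = 0.17/(0.149×29.2) = 0.03907 K/W
R_outer film = 1/(h_o·A) = 1/(5.88×29.2) = 0.005824 K/W
Sum of the known resistances R_other = 0.0449 K/W
Required total resistance R_tot = ΔT/Q_allow = 20/72.9 = 0.2743 K/W
R_cork board = R_tot − R_other = 0.2295 K/W
L = R·k·A = 0.2295×0.0436×29.2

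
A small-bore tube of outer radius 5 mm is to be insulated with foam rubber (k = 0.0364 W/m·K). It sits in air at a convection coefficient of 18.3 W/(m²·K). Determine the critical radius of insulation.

For a cylinder r_cr = k/h = 0.0364/18.3
r_cr = 1.99 mm; since the bare radius (5 mm) is above r_cr, any added insulation will reduce heat loss.

r_cr ≈ 1.99 mm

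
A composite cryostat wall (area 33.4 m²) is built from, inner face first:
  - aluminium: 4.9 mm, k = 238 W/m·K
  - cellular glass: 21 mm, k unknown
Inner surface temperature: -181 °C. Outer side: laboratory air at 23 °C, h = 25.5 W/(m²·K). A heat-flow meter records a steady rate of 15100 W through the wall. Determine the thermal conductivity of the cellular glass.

k ≈ 0.051 W/(m·K)

Model the wall as resistances in series:
R_aluminium = L/(kA) = 0.0049/(238×33.4) = 6.164×10^-7 K/W
R_outer film = 1/(h_o·A) = 1/(25.5×33.4) = 0.001174 K/W
Sum of known resistances R_other = 0.001175 K/W
Total R = ΔT/Q = 204/15100 = 0.01351 K/W
R_cellular glass = R_total − R_other = 0.01234 K/W
k = L/(R·A) = 0.021/(0.01234×33.4)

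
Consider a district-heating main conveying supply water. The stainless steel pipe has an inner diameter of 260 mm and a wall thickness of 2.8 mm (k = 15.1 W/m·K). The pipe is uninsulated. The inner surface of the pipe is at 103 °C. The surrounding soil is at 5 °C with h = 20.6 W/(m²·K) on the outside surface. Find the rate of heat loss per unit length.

Treating each annulus and film as a series resistance:
R_stainless steel pipe wall = ln(132.8/130)/(2π×15.1×1) = 2.246×10^-4 K/W
R_outer film = 1/(h_o·2πr_oL) = 1/(20.6×2π×0.1328×1) = 0.05818 K/W
R_total = 0.0584 K/W
Q = ΔT/R_total = 98/0.0584

q′ ≈ 1680 W/m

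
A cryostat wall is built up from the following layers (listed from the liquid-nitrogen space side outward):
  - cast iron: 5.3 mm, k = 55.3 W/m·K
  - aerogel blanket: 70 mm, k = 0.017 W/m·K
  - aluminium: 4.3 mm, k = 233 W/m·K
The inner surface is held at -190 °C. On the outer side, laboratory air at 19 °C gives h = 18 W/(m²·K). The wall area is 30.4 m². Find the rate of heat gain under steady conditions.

Q ≈ 1520 W

Treating each layer as a thermal resistance in series:
R_cast iron = L/(kA) = 0.0053/(55.3×30.4) = 3.153×10^-6 K/W
R_aerogel blanket = L/(kA) = 0.07/(0.017×30.4) = 0.1354 K/W
R_aluminium = L/(kA) = 0.0043/(233×30.4) = 6.071×10^-7 K/W
R_outer film = 1/(h_o·A) = 1/(18×30.4) = 0.001827 K/W
R_total = 0.1373 K/W
Q = ΔT / R_total = 209 / 0.1373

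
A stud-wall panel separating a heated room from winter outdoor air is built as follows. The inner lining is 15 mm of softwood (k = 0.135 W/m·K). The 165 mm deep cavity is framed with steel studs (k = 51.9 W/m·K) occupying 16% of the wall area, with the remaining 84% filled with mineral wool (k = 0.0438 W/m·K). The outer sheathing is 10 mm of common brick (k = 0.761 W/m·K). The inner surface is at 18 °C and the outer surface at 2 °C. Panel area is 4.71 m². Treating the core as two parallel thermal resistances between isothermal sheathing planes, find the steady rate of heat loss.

Q ≈ 523 W

Sheathing layers in series; stud and cavity paths in parallel between them.
R_inner = 0.015/(0.135×4.71) = 0.02359 K/W
R_stud  = 0.165/(51.9×0.16×4.71) = 0.004219 K/W
R_cav   = 0.165/(0.0438×0.84×4.71) = 0.9522 K/W
1/R_core = 1/R_stud + 1/R_cav → R_core = 0.0042 K/W
R_outer = 0.01/(0.761×4.71) = 0.00279 K/W
R_total = 0.03058 K/W
Q = ΔT/R_total = 16/0.03058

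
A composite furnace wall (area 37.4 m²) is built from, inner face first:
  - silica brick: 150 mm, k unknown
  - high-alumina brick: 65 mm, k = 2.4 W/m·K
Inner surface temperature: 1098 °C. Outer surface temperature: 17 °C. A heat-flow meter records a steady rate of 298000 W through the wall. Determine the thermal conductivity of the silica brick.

k ≈ 1.38 W/(m·K)

Using the resistance-network approach (series):
R_high-alumina brick = L/(kA) = 0.065/(2.4×37.4) = 7.242×10^-4 K/W
Sum of known resistances R_other = 7.242×10^-4 K/W
Total R = ΔT/Q = 1081/298000 = 0.003628 K/W
R_silica brick = R_total − R_other = 0.002903 K/W
k = L/(R·A) = 0.15/(0.002903×37.4)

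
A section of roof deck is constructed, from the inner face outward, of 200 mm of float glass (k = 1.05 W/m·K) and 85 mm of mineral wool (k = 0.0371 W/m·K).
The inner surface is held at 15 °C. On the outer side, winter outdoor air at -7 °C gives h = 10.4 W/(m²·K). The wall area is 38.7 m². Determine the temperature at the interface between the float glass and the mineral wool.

T ≈ 13.4 °C

Treating each layer as a thermal resistance in series:
R_float glass = L/(kA) = 0.2/(1.05×38.7) = 0.004922 K/W
R_mineral wool = L/(kA) = 0.085/(0.0371×38.7) = 0.0592 K/W
R_outer film = 1/(h_o·A) = 1/(10.4×38.7) = 0.002485 K/W
R_total = 0.06661 K/W;  Q = ΔT/R_total = 22/0.06661 = 330.3 W
T_interface = T_inner − Q·ΣR(inner→interface) = 15 − 330×0.004922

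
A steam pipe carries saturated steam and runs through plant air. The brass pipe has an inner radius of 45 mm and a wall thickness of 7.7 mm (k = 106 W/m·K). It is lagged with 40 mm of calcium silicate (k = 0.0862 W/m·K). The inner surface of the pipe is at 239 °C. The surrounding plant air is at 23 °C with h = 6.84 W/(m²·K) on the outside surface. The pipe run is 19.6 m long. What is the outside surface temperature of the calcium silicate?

T ≈ 64.9 °C

Treating each annulus and film as a series resistance:
R_brass pipe wall = ln(52.7/45)/(2π×106×19.6) = 1.21×10^-5 K/W
R_calcium silicate = ln(92.7/52.7)/(2π×0.0862×19.6) = 0.0532 K/W
R_outer film = 1/(h_o·2πr_oL) = 1/(6.84×2π×0.0927×19.6) = 0.01281 K/W
R_total = 0.06602 K/W
Q = ΔT/R_total = 216/0.06602
Q = 3270 W
T_interface = T_inner − Q·ΣR(inner→interface) = 239 − 3270×0.05321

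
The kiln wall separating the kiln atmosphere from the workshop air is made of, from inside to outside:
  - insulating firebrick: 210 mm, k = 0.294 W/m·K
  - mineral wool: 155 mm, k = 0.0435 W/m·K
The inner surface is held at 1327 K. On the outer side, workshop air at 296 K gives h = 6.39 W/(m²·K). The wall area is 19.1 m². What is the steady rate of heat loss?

Treating each layer as a thermal resistance in series:
R_insulating firebrick = L/(kA) = 0.21/(0.294×19.1) = 0.0374 K/W
R_mineral wool = L/(kA) = 0.155/(0.0435×19.1) = 0.1866 K/W
R_outer film = 1/(h_o·A) = 1/(6.39×19.1) = 0.008193 K/W
R_total = 0.2321 K/W
Q = ΔT / R_total = 1031 / 0.2321

Q ≈ 4440 W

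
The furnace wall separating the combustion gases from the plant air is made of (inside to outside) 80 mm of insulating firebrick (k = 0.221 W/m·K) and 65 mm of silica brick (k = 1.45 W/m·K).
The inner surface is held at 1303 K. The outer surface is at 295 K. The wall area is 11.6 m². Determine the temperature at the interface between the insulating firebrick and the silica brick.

Series thermal resistances:
R_insulating firebrick = L/(kA) = 0.08/(0.221×11.6) = 0.03121 K/W
R_silica brick = L/(kA) = 0.065/(1.45×11.6) = 0.003864 K/W
R_total = 0.03507 K/W;  Q = ΔT/R_total = 1008/0.03507 = 28740 W
T_interface = T_inner − Q·ΣR(inner→interface) = 1303 − 28700×0.03121

T ≈ 406 K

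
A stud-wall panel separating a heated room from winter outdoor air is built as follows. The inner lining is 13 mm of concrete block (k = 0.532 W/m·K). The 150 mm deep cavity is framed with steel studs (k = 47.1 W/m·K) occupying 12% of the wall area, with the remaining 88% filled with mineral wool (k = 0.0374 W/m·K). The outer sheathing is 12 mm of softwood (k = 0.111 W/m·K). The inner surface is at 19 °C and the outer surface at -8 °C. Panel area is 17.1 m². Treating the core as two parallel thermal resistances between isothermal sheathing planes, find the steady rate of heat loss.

Q ≈ 2910 W

Sheathing layers in series; stud and cavity paths in parallel between them.
R_inner = 0.013/(0.532×17.1) = 0.001429 K/W
R_stud  = 0.15/(47.1×0.12×17.1) = 0.001552 K/W
R_cav   = 0.15/(0.0374×0.88×17.1) = 0.2665 K/W
1/R_core = 1/R_stud + 1/R_cav → R_core = 0.001543 K/W
R_outer = 0.012/(0.111×17.1) = 0.006322 K/W
R_total = 0.009294 K/W
Q = ΔT/R_total = 27/0.009294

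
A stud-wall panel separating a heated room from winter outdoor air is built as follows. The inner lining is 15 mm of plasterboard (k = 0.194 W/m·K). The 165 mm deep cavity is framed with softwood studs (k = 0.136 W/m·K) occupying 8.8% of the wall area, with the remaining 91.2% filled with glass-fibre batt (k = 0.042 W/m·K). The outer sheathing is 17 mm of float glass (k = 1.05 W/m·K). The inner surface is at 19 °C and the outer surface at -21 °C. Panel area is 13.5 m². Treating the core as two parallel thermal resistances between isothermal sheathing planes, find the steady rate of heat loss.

Sheathing layers in series; stud and cavity paths in parallel between them.
R_inner = 0.015/(0.194×13.5) = 0.005727 K/W
R_stud  = 0.165/(0.136×0.088×13.5) = 1.021 K/W
R_cav   = 0.165/(0.042×0.912×13.5) = 0.3191 K/W
1/R_core = 1/R_stud + 1/R_cav → R_core = 0.2431 K/W
R_outer = 0.017/(1.05×13.5) = 0.001199 K/W
R_total = 0.25 K/W
Q = ΔT/R_total = 40/0.25

Q ≈ 160 W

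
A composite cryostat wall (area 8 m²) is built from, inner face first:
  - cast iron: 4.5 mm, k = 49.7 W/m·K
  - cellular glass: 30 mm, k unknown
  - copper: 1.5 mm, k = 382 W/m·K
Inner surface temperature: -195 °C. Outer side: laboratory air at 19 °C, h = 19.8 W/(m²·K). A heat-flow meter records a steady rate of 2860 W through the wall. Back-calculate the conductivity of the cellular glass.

k ≈ 0.0547 W/(m·K)

Treating each layer as a thermal resistance in series:
R_cast iron = L/(kA) = 0.0045/(49.7×8) = 1.132×10^-5 K/W
R_copper = L/(kA) = 0.0015/(382×8) = 4.908×10^-7 K/W
R_outer film = 1/(h_o·A) = 1/(19.8×8) = 0.006313 K/W
Sum of known resistances R_other = 0.006325 K/W
Total R = ΔT/Q = 214/2860 = 0.07483 K/W
R_cellular glass = R_total − R_other = 0.0685 K/W
k = L/(R·A) = 0.03/(0.0685×8)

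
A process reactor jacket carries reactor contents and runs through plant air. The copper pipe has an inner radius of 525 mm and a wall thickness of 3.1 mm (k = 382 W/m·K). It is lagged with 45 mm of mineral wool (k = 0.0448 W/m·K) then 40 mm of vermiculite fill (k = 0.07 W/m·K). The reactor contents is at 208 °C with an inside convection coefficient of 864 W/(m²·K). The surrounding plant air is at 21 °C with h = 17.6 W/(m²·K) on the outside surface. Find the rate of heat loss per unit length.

q′ ≈ 407 W/m

Cylindrical conduction, so R = ln(r₂/r₁)/(2πkL) per layer, in series:
R_inner film = 1/(h_i·2πr₁L) = 1/(864×2π×0.525×1) = 3.509×10^-4 K/W
R_copper pipe wall = ln(528.1/525)/(2π×382×1) = 2.453×10^-6 K/W
R_mineral wool = ln(573.1/528.1)/(2π×0.0448×1) = 0.2905 K/W
R_vermiculite fill = ln(613.1/573.1)/(2π×0.07×1) = 0.1534 K/W
R_outer film = 1/(h_o·2πr_oL) = 1/(17.6×2π×0.6131×1) = 0.01475 K/W
R_total = 0.459 K/W
Q = ΔT/R_total = 187/0.459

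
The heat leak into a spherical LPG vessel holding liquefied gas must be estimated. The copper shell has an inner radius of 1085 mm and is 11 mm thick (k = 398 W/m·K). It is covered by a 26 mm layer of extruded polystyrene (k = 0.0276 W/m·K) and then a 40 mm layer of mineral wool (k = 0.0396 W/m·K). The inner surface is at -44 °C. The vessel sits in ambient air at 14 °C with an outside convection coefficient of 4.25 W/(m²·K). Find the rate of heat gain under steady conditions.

Each spherical layer contributes R = (1/r_i − 1/r_o)/(4πk):
R_copper shell = (1/1.085 − 1/1.096)/(4π×398) = 1.85×10^-6 K/W
R_extruded polystyrene = (1/1.096 − 1/1.122)/(4π×0.0276) = 0.06096 K/W
R_mineral wool = (1/1.122 − 1/1.162)/(4π×0.0396) = 0.06165 K/W
R_outer film = 1/(h·4πr_o²) = 1/(4.25×4π×1.162²) = 0.01387 K/W
R_total = 0.1365 K/W
Q = ΔT/R_total = 58/0.1365

Q ≈ 425 W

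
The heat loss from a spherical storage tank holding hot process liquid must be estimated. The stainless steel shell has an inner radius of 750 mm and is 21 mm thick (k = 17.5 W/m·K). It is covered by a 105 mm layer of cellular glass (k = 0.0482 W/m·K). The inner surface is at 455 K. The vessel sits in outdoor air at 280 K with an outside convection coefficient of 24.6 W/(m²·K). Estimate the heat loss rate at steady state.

Q ≈ 670 W

For a spherical shell R = (1/r₁ − 1/r₂)/(4πk); film R = 1/(h·4πr²). In series:
R_stainless steel shell = (1/0.75 − 1/0.771)/(4π×17.5) = 1.651×10^-4 K/W
R_cellular glass = (1/0.771 − 1/0.876)/(4π×0.0482) = 0.2567 K/W
R_outer film = 1/(h·4πr_o²) = 1/(24.6×4π×0.876²) = 0.004215 K/W
R_total = 0.261 K/W
Q = ΔT/R_total = 175/0.261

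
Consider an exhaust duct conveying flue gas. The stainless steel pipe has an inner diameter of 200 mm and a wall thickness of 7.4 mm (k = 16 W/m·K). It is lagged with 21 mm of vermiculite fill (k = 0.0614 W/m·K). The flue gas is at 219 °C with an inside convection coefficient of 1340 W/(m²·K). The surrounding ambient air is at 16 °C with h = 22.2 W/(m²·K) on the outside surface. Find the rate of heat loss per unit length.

q′ ≈ 390 W/m

Radial resistances (cylindrical: R_cond = ln(r_o/r_i)/(2πkL), R_conv = 1/(h·2πrL)):
R_inner film = 1/(h_i·2πr₁L) = 1/(1340×2π×0.1×1) = 0.001188 K/W
R_stainless steel pipe wall = ln(107.4/100)/(2π×16×1) = 7.101×10^-4 K/W
R_vermiculite fill = ln(128.4/107.4)/(2π×0.0614×1) = 0.4629 K/W
R_outer film = 1/(h_o·2πr_oL) = 1/(22.2×2π×0.1284×1) = 0.05583 K/W
R_total = 0.5207 K/W
Q = ΔT/R_total = 203/0.5207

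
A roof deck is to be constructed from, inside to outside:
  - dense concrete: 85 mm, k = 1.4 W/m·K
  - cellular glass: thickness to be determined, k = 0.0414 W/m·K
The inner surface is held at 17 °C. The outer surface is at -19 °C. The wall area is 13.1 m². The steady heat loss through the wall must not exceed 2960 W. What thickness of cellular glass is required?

Series thermal resistances:
R_dense concrete = L/(kA) = 0.085/(1.4×13.1) = 0.004635 K/W
Sum of the known resistances R_other = 0.004635 K/W
Required total resistance R_tot = ΔT/Q_allow = 36/2960 = 0.01216 K/W
R_cellular glass = R_tot − R_other = 0.007527 K/W
L = R·k·A = 0.007527×0.0414×13.1

L ≈ 4.08 mm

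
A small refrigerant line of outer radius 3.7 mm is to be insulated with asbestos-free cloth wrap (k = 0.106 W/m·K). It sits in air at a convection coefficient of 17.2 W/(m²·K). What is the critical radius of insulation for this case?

For a cylinder r_cr = k/h = 0.106/17.2
r_cr = 6.16 mm; since the bare radius (3.7 mm) is below r_cr, adding a thin layer of insulation will *increase* heat loss.

r_cr ≈ 6.16 mm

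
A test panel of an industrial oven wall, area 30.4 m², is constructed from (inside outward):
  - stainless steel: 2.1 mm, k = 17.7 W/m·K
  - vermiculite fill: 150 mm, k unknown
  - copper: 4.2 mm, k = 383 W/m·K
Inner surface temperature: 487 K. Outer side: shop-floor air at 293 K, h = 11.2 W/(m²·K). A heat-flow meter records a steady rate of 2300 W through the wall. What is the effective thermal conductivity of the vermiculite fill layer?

Treating each layer as a thermal resistance in series:
R_stainless steel = L/(kA) = 0.0021/(17.7×30.4) = 3.903×10^-6 K/W
R_copper = L/(kA) = 0.0042/(383×30.4) = 3.607×10^-7 K/W
R_outer film = 1/(h_o·A) = 1/(11.2×30.4) = 0.002937 K/W
Sum of known resistances R_other = 0.002941 K/W
Total R = ΔT/Q = 194/2300 = 0.08435 K/W
R_vermiculite fill = R_total − R_other = 0.08141 K/W
k = L/(R·A) = 0.15/(0.08141×30.4)

k ≈ 0.0606 W/(m·K)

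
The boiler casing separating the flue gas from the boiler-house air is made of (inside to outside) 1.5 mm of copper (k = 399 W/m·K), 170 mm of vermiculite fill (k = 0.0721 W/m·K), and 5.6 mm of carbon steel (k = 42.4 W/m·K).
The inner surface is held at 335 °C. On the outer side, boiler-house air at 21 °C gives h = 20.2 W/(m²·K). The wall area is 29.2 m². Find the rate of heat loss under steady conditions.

Q ≈ 3810 W

Series thermal resistances:
R_copper = L/(kA) = 0.0015/(399×29.2) = 1.287×10^-7 K/W
R_vermiculite fill = L/(kA) = 0.17/(0.0721×29.2) = 0.08075 K/W
R_carbon steel = L/(kA) = 0.0056/(42.4×29.2) = 4.523×10^-6 K/W
R_outer film = 1/(h_o·A) = 1/(20.2×29.2) = 0.001695 K/W
R_total = 0.08245 K/W
Q = ΔT / R_total = 314 / 0.08245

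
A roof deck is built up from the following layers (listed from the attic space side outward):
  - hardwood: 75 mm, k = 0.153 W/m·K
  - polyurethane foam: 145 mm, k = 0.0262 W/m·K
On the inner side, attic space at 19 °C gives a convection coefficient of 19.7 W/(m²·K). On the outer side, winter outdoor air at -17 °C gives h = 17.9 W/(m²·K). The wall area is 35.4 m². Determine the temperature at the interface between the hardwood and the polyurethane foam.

Model the wall as resistances in series:
R_inner film = 1/(h_i·A) = 1/(19.7×35.4) = 0.001434 K/W
R_hardwood = L/(kA) = 0.075/(0.153×35.4) = 0.01385 K/W
R_polyurethane foam = L/(kA) = 0.145/(0.0262×35.4) = 0.1563 K/W
R_outer film = 1/(h_o·A) = 1/(17.9×35.4) = 0.001578 K/W
R_total = 0.1732 K/W;  Q = ΔT/R_total = 36/0.1732 = 207.9 W
T_interface = T_inner − Q·ΣR(inner→interface) = 19 − 208×0.01528

T ≈ 15.8 °C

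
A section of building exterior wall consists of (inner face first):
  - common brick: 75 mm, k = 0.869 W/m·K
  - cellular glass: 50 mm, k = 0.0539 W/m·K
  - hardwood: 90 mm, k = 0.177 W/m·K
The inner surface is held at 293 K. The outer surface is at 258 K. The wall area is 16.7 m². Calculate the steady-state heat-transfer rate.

Q ≈ 384 W

Using the resistance-network approach (series):
R_common brick = L/(kA) = 0.075/(0.869×16.7) = 0.005168 K/W
R_cellular glass = L/(kA) = 0.05/(0.0539×16.7) = 0.05555 K/W
R_hardwood = L/(kA) = 0.09/(0.177×16.7) = 0.03045 K/W
R_total = 0.09116 K/W
Q = ΔT / R_total = 35 / 0.09116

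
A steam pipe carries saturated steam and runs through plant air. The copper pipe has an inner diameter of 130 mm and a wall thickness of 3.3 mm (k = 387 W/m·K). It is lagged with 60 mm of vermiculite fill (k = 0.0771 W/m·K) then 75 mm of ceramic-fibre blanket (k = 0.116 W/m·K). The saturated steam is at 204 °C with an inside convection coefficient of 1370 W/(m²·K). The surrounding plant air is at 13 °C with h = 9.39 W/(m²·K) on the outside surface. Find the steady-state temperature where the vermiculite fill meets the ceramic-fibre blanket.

T ≈ 80.7 °C

Cylindrical conduction, so R = ln(r₂/r₁)/(2πkL) per layer, in series:
R_inner film = 1/(h_i·2πr₁L) = 1/(1370×2π×0.065×1) = 0.001787 K/W
R_copper pipe wall = ln(68.3/65)/(2π×387×1) = 2.037×10^-5 K/W
R_vermiculite fill = ln(128.3/68.3)/(2π×0.0771×1) = 1.301 K/W
R_ceramic-fibre blanket = ln(203.3/128.3)/(2π×0.116×1) = 0.6316 K/W
R_outer film = 1/(h_o·2πr_oL) = 1/(9.39×2π×0.2033×1) = 0.08337 K/W
R_total = 2.018 K/W
Q = ΔT/R_total = 191/2.018
Q = 94.6 W/m
T_interface = T_inner − Q·ΣR(inner→interface) = 204 − 94.6×1.303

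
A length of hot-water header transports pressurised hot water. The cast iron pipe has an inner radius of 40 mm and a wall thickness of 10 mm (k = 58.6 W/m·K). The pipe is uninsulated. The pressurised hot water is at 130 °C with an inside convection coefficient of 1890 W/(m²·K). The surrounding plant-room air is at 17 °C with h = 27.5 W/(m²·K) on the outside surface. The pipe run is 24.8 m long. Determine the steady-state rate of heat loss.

Q ≈ 23700 W

Treating each annulus and film as a series resistance:
R_inner film = 1/(h_i·2πr₁L) = 1/(1890×2π×0.04×24.8) = 8.489×10^-5 K/W
R_cast iron pipe wall = ln(50/40)/(2π×58.6×24.8) = 2.444×10^-5 K/W
R_outer film = 1/(h_o·2πr_oL) = 1/(27.5×2π×0.05×24.8) = 0.004667 K/W
R_total = 0.004777 K/W
Q = ΔT/R_total = 113/0.004777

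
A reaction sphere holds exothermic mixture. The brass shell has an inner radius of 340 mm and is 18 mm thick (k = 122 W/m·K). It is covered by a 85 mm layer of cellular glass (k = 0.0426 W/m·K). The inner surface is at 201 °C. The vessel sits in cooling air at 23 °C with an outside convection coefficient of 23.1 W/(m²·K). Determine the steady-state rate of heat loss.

Radial (spherical) resistances in series:
R_brass shell = (1/0.34 − 1/0.358)/(4π×122) = 9.646×10^-5 K/W
R_cellular glass = (1/0.358 − 1/0.443)/(4π×0.0426) = 1.001 K/W
R_outer film = 1/(h·4πr_o²) = 1/(23.1×4π×0.443²) = 0.01755 K/W
R_total = 1.019 K/W
Q = ΔT/R_total = 178/1.019

Q ≈ 175 W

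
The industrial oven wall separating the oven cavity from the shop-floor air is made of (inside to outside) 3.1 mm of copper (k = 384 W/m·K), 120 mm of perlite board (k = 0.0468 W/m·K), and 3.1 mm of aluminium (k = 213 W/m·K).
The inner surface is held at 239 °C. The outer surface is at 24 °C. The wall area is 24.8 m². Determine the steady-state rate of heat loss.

Using the resistance-network approach (series):
R_copper = L/(kA) = 0.0031/(384×24.8) = 3.255×10^-7 K/W
R_perlite board = L/(kA) = 0.12/(0.0468×24.8) = 0.1034 K/W
R_aluminium = L/(kA) = 0.0031/(213×24.8) = 5.869×10^-7 K/W
R_total = 0.1034 K/W
Q = ΔT / R_total = 215 / 0.1034

Q ≈ 2080 W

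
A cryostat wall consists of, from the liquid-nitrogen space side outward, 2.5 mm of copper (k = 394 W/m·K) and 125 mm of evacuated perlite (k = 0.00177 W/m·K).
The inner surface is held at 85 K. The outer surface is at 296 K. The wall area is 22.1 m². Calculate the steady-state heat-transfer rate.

Treating each layer as a thermal resistance in series:
R_copper = L/(kA) = 0.0025/(394×22.1) = 2.871×10^-7 K/W
R_evacuated perlite = L/(kA) = 0.125/(0.00177×22.1) = 3.196 K/W
R_total = 3.196 K/W
Q = ΔT / R_total = 211 / 3.196

Q ≈ 66 W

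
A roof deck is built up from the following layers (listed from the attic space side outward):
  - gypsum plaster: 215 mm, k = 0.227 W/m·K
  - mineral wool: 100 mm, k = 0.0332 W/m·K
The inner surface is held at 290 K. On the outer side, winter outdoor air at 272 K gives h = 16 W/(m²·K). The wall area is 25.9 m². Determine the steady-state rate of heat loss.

Q ≈ 116 W

Series thermal resistances:
R_gypsum plaster = L/(kA) = 0.215/(0.227×25.9) = 0.03657 K/W
R_mineral wool = L/(kA) = 0.1/(0.0332×25.9) = 0.1163 K/W
R_outer film = 1/(h_o·A) = 1/(16×25.9) = 0.002413 K/W
R_total = 0.1553 K/W
Q = ΔT / R_total = 18 / 0.1553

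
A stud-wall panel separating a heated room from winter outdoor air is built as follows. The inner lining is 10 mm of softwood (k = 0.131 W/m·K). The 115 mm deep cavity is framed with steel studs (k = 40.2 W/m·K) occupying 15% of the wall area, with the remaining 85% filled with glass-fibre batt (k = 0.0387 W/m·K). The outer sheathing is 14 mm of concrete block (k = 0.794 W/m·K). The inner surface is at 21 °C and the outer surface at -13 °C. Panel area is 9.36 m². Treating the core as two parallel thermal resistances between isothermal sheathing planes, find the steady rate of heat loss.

Q ≈ 2820 W

Sheathing layers in series; stud and cavity paths in parallel between them.
R_inner = 0.01/(0.131×9.36) = 0.008156 K/W
R_stud  = 0.115/(40.2×0.15×9.36) = 0.002038 K/W
R_cav   = 0.115/(0.0387×0.85×9.36) = 0.3735 K/W
1/R_core = 1/R_stud + 1/R_cav → R_core = 0.002026 K/W
R_outer = 0.014/(0.794×9.36) = 0.001884 K/W
R_total = 0.01207 K/W
Q = ΔT/R_total = 34/0.01207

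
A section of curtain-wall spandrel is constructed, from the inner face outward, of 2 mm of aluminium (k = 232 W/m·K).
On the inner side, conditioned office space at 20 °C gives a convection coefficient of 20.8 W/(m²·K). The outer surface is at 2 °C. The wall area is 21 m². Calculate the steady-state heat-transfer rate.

Q ≈ 7860 W

Series thermal resistances:
R_inner film = 1/(h_i·A) = 1/(20.8×21) = 0.002289 K/W
R_aluminium = L/(kA) = 0.002/(232×21) = 4.105×10^-7 K/W
R_total = 0.00229 K/W
Q = ΔT / R_total = 18 / 0.00229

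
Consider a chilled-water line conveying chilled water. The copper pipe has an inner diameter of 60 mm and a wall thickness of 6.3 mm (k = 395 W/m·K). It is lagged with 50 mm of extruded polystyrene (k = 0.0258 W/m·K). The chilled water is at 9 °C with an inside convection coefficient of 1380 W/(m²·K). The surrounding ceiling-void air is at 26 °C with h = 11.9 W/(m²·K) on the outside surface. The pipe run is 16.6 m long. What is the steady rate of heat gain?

Q ≈ 51.3 W

Per-layer cylindrical resistances, series-summed:
R_inner film = 1/(h_i·2πr₁L) = 1/(1380×2π×0.03×16.6) = 2.316×10^-4 K/W
R_copper pipe wall = ln(36.3/30)/(2π×395×16.6) = 4.627×10^-6 K/W
R_extruded polystyrene = ln(86.3/36.3)/(2π×0.0258×16.6) = 0.3218 K/W
R_outer film = 1/(h_o·2πr_oL) = 1/(11.9×2π×0.0863×16.6) = 0.009336 K/W
R_total = 0.3314 K/W
Q = ΔT/R_total = 17/0.3314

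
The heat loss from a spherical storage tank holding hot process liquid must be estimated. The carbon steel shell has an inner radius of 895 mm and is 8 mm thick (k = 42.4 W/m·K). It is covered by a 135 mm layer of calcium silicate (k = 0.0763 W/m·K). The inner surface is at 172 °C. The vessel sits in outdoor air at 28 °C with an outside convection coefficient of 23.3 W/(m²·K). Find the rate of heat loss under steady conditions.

Each spherical layer contributes R = (1/r_i − 1/r_o)/(4πk):
R_carbon steel shell = (1/0.895 − 1/0.903)/(4π×42.4) = 1.858×10^-5 K/W
R_calcium silicate = (1/0.903 − 1/1.038)/(4π×0.0763) = 0.1502 K/W
R_outer film = 1/(h·4πr_o²) = 1/(23.3×4π×1.038²) = 0.00317 K/W
R_total = 0.1534 K/W
Q = ΔT/R_total = 144/0.1534

Q ≈ 939 W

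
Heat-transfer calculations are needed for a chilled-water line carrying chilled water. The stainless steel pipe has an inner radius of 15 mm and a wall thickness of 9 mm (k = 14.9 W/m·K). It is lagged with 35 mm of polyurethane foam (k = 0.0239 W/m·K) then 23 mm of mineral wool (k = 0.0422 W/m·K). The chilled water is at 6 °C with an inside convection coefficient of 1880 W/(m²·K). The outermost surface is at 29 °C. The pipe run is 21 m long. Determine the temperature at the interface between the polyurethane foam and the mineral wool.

For a radial system each layer contributes R = ln(r_out/r_in)/(2πkL); films add R = 1/(hA).
R_inner film = 1/(h_i·2πr₁L) = 1/(1880×2π×0.015×21) = 2.688×10^-4 K/W
R_stainless steel pipe wall = ln(24/15)/(2π×14.9×21) = 2.391×10^-4 K/W
R_polyurethane foam = ln(59/24)/(2π×0.0239×21) = 0.2852 K/W
R_mineral wool = ln(82/59)/(2π×0.0422×21) = 0.05912 K/W
R_total = 0.3449 K/W
Q = ΔT/R_total = 23/0.3449
Q = 66.7 W
T_interface = T_inner + Q·ΣR(inner→interface) = 6 + 66.7×0.2857

T ≈ 25.1 °C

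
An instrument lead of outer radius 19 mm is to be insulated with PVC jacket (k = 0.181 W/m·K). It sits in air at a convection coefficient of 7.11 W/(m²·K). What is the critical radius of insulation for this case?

r_cr ≈ 25.5 mm

For a cylinder r_cr = k/h = 0.181/7.11
r_cr = 25.5 mm; since the bare radius (19 mm) is below r_cr, adding a thin layer of insulation will *increase* heat loss.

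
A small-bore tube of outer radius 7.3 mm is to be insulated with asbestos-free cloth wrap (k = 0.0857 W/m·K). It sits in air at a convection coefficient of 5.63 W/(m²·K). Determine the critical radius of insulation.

For a cylinder r_cr = k/h = 0.0857/5.63
r_cr = 15.2 mm; since the bare radius (7.3 mm) is below r_cr, adding a thin layer of insulation will *increase* heat loss.

r_cr ≈ 15.2 mm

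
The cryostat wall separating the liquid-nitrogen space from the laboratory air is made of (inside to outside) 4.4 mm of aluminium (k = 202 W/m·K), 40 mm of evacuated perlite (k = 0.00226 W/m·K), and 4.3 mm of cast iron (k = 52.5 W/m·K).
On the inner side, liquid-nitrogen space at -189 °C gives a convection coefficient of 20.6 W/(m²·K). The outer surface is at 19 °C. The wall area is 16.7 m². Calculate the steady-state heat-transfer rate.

Model the wall as resistances in series:
R_inner film = 1/(h_i·A) = 1/(20.6×16.7) = 0.002907 K/W
R_aluminium = L/(kA) = 0.0044/(202×16.7) = 1.304×10^-6 K/W
R_evacuated perlite = L/(kA) = 0.04/(0.00226×16.7) = 1.06 K/W
R_cast iron = L/(kA) = 0.0043/(52.5×16.7) = 4.904×10^-6 K/W
R_total = 1.063 K/W
Q = ΔT / R_total = 208 / 1.063

Q ≈ 196 W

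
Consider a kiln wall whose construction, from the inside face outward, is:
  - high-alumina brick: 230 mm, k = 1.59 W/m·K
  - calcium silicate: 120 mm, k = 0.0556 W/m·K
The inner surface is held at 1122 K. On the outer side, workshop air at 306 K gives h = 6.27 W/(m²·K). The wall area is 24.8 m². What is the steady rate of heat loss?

Q ≈ 8220 W

Treating each layer as a thermal resistance in series:
R_high-alumina brick = L/(kA) = 0.23/(1.59×24.8) = 0.005833 K/W
R_calcium silicate = L/(kA) = 0.12/(0.0556×24.8) = 0.08703 K/W
R_outer film = 1/(h_o·A) = 1/(6.27×24.8) = 0.006431 K/W
R_total = 0.09929 K/W
Q = ΔT / R_total = 816 / 0.09929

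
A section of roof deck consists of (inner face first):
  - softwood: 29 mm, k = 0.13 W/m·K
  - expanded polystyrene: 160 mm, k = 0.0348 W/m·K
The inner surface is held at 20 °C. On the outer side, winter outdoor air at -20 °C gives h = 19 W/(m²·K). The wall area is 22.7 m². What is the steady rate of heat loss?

Q ≈ 186 W

Thermal resistances in series:
R_softwood = L/(kA) = 0.029/(0.13×22.7) = 0.009827 K/W
R_expanded polystyrene = L/(kA) = 0.16/(0.0348×22.7) = 0.2025 K/W
R_outer film = 1/(h_o·A) = 1/(19×22.7) = 0.002319 K/W
R_total = 0.2147 K/W
Q = ΔT / R_total = 40 / 0.2147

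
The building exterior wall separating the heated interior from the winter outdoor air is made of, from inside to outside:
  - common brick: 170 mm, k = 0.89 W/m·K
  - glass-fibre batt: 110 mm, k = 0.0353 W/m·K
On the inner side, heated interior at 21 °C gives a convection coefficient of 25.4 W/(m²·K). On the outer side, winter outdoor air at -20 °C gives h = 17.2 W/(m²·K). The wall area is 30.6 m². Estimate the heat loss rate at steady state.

Q ≈ 368 W

Using the resistance-network approach (series):
R_inner film = 1/(h_i·A) = 1/(25.4×30.6) = 0.001287 K/W
R_common brick = L/(kA) = 0.17/(0.89×30.6) = 0.006242 K/W
R_glass-fibre batt = L/(kA) = 0.11/(0.0353×30.6) = 0.1018 K/W
R_outer film = 1/(h_o·A) = 1/(17.2×30.6) = 0.0019 K/W
R_total = 0.1113 K/W
Q = ΔT / R_total = 41 / 0.1113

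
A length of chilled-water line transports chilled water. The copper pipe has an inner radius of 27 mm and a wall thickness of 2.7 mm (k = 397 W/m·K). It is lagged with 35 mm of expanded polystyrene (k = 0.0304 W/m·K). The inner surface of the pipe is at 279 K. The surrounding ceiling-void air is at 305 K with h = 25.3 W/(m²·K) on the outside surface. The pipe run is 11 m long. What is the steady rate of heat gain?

Cylindrical conduction, so R = ln(r₂/r₁)/(2πkL) per layer, in series:
R_copper pipe wall = ln(29.7/27)/(2π×397×11) = 3.474×10^-6 K/W
R_expanded polystyrene = ln(64.7/29.7)/(2π×0.0304×11) = 0.3706 K/W
R_outer film = 1/(h_o·2πr_oL) = 1/(25.3×2π×0.0647×11) = 0.008839 K/W
R_total = 0.3794 K/W
Q = ΔT/R_total = 26/0.3794

Q ≈ 68.5 W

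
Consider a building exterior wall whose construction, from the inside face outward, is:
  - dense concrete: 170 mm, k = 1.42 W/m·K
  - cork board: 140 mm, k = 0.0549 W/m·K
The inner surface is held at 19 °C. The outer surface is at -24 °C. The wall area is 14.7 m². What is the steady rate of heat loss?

Series thermal resistances:
R_dense concrete = L/(kA) = 0.17/(1.42×14.7) = 0.008144 K/W
R_cork board = L/(kA) = 0.14/(0.0549×14.7) = 0.1735 K/W
R_total = 0.1816 K/W
Q = ΔT / R_total = 43 / 0.1816

Q ≈ 237 W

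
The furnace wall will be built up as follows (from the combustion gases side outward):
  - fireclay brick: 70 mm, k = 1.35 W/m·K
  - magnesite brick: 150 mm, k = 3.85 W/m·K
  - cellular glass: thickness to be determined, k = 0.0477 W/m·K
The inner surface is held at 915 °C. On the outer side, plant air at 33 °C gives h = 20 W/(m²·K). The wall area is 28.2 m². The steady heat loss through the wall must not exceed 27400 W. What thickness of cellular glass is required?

L ≈ 36.6 mm

Thermal resistances in series:
R_fireclay brick = L/(kA) = 0.07/(1.35×28.2) = 0.001839 K/W
R_magnesite brick = L/(kA) = 0.15/(3.85×28.2) = 0.001382 K/W
R_outer film = 1/(h_o·A) = 1/(20×28.2) = 0.001773 K/W
Sum of the known resistances R_other = 0.004993 K/W
Required total resistance R_tot = ΔT/Q_allow = 882/27400 = 0.03219 K/W
R_cellular glass = R_tot − R_other = 0.0272 K/W
L = R·k·A = 0.0272×0.0477×28.2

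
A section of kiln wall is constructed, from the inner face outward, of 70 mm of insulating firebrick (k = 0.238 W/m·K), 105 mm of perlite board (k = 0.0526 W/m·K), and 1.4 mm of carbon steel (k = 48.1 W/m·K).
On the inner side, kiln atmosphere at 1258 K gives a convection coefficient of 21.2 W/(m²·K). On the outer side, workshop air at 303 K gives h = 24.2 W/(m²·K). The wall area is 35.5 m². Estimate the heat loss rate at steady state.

Treating each layer as a thermal resistance in series:
R_inner film = 1/(h_i·A) = 1/(21.2×35.5) = 0.001329 K/W
R_insulating firebrick = L/(kA) = 0.07/(0.238×35.5) = 0.008285 K/W
R_perlite board = L/(kA) = 0.105/(0.0526×35.5) = 0.05623 K/W
R_carbon steel = L/(kA) = 0.0014/(48.1×35.5) = 8.199×10^-7 K/W
R_outer film = 1/(h_o·A) = 1/(24.2×35.5) = 0.001164 K/W
R_total = 0.06701 K/W
Q = ΔT / R_total = 955 / 0.06701

Q ≈ 14300 W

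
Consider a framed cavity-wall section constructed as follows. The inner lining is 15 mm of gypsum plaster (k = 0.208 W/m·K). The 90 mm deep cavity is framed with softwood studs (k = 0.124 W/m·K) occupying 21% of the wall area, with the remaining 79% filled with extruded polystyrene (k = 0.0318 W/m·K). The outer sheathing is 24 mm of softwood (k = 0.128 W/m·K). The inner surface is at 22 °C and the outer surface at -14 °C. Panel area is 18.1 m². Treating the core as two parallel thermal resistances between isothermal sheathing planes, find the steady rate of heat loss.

Sheathing layers in series; stud and cavity paths in parallel between them.
R_inner = 0.015/(0.208×18.1) = 0.003984 K/W
R_stud  = 0.09/(0.124×0.21×18.1) = 0.191 K/W
R_cav   = 0.09/(0.0318×0.79×18.1) = 0.1979 K/W
1/R_core = 1/R_stud + 1/R_cav → R_core = 0.09719 K/W
R_outer = 0.024/(0.128×18.1) = 0.01036 K/W
R_total = 0.1115 K/W
Q = ΔT/R_total = 36/0.1115

Q ≈ 323 W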